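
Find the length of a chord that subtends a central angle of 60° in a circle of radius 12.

Drop a perpendicular from the center to the chord, bisecting both the chord and the central angle.
Each half-chord = r sin(θ/2) = 12 sin(30°).
The full chord = 2 × 12 × sin(30°) = 12.

12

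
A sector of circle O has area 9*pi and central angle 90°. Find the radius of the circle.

Sector area A = πr² × θ/360, so r² = 360A / (πθ).
r² = 360 × 9*pi / (π × 90)
r² = 36
r = 6

6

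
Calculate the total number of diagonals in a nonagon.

The number of diagonals in an n-gon is n(n - 3)/2.
For n = 9: 9(9 - 3)/2 = 9 × 6 / 2 = 27.

27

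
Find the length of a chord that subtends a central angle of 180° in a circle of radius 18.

Chord length = 2r sin(θ/2)
= 2 × 18 × sin(180°/2)
= 2 × 18 × sin(90°)
= 36

36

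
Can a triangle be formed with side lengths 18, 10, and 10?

Yes.
The triangle inequality requires that the sum of any two sides exceeds the third.
Here 10 + 10 = 20 > 18, so the condition is met.

Yes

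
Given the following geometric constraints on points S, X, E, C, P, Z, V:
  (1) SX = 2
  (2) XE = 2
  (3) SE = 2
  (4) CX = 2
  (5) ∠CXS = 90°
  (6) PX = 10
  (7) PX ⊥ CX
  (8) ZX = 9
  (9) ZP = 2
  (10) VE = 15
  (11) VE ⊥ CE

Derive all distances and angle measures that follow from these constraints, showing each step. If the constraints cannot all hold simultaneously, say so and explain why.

The constraints are consistent.

Step 1: From SX = 2, XC = 2, and ∠SXC = 90°, by the law of cosines:
  SC² = SX² + XC² - 2·SX·XC·cos(90°) = 4 + 4 - 0 = 8
  SC = 2·√2

Step 2: From CX = 2, XP = 10, and ∠CXP = 90°, by the law of cosines:
  CP² = CX² + XP² - 2·CX·XP·cos(90°) = 4 + 100 - 0 = 104
  CP = 2·√26

Step 3: From SE = 2, SX = 2, EX = 2, by the inverse law of cosines:
  cos(∠ESX) = (SE² + SX² - EX²) / (2·SE·SX)
  ∠ESX = 60°

Step 4: From XE = 2, XS = 2, ES = 2, by the inverse law of cosines:
  cos(∠EXS) = (XE² + XS² - ES²) / (2·XE·XS)
  ∠EXS = 60°

Step 5: From XP = 10, XZ = 9, PZ = 2, by the inverse law of cosines:
  cos(∠PXZ) = (XP² + XZ² - PZ²) / (2·XP·XZ)
  ∠PXZ = 10.48°

Step 6: From ES = 2, EX = 2, SX = 2, by the inverse law of cosines:
  cos(∠SEX) = (ES² + EX² - SX²) / (2·ES·EX)
  ∠SEX = 60°

Step 7: From PX = 10, PZ = 2, XZ = 9, by the inverse law of cosines:
  cos(∠XPZ) = (PX² + PZ² - XZ²) / (2·PX·PZ)
  ∠XPZ = 54.9°

Step 8: From ZP = 2, ZX = 9, PX = 10, by the inverse law of cosines:
  cos(∠PZX) = (ZP² + ZX² - PX²) / (2·ZP·ZX)
  ∠PZX = 114.62°

Step 9: From SC = 2·√2, SX = 2, CX = 2, by the inverse law of cosines:
  cos(∠CSX) = (SC² + SX² - CX²) / (2·SC·SX)
  ∠CSX = 45°

Step 10: From CP = 2·√26, CX = 2, PX = 10, by the inverse law of cosines:
  cos(∠PCX) = (CP² + CX² - PX²) / (2·CP·CX)
  ∠PCX = 78.69°

Step 11: From CS = 2·√2, CX = 2, SX = 2, by the inverse law of cosines:
  cos(∠SCX) = (CS² + CX² - SX²) / (2·CS·CX)
  ∠SCX = 45°

Step 12: From PC = 2·√26, PX = 10, CX = 2, by the inverse law of cosines:
  cos(∠CPX) = (PC² + PX² - CX²) / (2·PC·PX)
  ∠CPX = 11.31°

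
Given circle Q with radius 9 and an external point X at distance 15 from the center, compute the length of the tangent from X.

Let T be the point of tangency. Then QT ⊥ XT (radius ⊥ tangent).
In right triangle QTX: QX² = QT² + XT²
15² = 9² + XT²
XT² = 144, XT = 12

12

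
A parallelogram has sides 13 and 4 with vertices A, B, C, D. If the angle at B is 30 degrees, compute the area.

Area = 13 * 4 * sin(30°) = 52 * 1/2 = 26

26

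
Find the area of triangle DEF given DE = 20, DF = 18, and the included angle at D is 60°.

Area = (1/2) * DE * DF * sin(D)
Area = (1/2) * 20 * 18 * sin(60°)
Area = (1/2) * 20 * 18 * sqrt(3)/2
Area = 90*sqrt(3)

90*sqrt(3)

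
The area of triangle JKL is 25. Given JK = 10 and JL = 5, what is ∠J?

sin(C) = 2 * 25 / (10 * 5) = 1, so C = arcsin(1) = 90°.

90°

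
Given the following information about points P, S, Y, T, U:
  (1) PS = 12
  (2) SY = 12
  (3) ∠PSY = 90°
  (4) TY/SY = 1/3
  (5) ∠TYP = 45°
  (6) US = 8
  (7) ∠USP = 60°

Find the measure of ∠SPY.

Step 1: By the law of cosines on triangle PSY: PY² = 12² + 12² − 2·12·12·cos(90°) = 288, so PY = 12·√2.
Step 2: By the inverse law of cosines on triangle SPY: cos(∠SPY) = (12² + (12·√2)² − 12²) / (2·12·12·√2) = 288/407.29 = 0.7071, so ∠SPY = 45°.

Therefore, the measure of angle ∠SPY = 45°.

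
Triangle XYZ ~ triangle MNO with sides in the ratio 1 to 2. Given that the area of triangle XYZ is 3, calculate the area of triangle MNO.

Area ratio = (1/2)^2 = 1/4. Area of MNO = 3 * 4/1 = 12.

12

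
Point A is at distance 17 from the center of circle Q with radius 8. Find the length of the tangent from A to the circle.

The tangent, radius, and line from the external point to the center form a right triangle.
The right angle is where the tangent meets the radius.
By the Pythagorean theorem: tangent² + 8² = 17²
tangent² = 289 - 64 = 225
tangent = 15

15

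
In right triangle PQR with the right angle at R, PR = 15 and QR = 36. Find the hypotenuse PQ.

By the Pythagorean theorem: PQ^2 = PR^2 + QR^2
PQ^2 = 15^2 + 36^2 = 225 + 1296 = 1521
PQ = sqrt(1521) = 39

39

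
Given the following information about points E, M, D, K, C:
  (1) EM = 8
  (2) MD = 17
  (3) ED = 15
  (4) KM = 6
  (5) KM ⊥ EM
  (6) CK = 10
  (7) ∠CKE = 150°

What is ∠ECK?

Step 1: By the law of cosines on triangle EMK: EK² = 8² + 6² − 2·8·6·cos(90°) = 100, so EK = 10.
Step 2: By the law of cosines on triangle CKE: CE² = 10² + 10² − 2·10·10·cos(150°) = 373.21, so CE ≈ 19.32.
Step 3: By the inverse law of cosines on triangle ECK: cos(∠ECK) = (19.32² + 10² − 10²) / (2·19.32·10) = 373.21/386.37 = 0.9659, so ∠ECK = 15°.

Therefore, the measure of angle ∠ECK = 15°.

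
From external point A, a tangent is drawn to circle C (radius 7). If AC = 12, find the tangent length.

Let T be the point of tangency. Then CT ⊥ AT (radius ⊥ tangent).
In right triangle CTA: CA² = CT² + AT²
12² = 7² + AT²
AT² = 95, AT = sqrt(95)

sqrt(95)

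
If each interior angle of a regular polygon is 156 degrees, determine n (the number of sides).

Each interior angle of a regular n-gon is (n - 2) * 180 / n.
Setting this equal to 156:
(n - 2) * 180 / n = 156
Each exterior angle = 180 - 156 = 24 degrees.
Since exterior angles sum to 360: n = 360 / 24 = 15.

15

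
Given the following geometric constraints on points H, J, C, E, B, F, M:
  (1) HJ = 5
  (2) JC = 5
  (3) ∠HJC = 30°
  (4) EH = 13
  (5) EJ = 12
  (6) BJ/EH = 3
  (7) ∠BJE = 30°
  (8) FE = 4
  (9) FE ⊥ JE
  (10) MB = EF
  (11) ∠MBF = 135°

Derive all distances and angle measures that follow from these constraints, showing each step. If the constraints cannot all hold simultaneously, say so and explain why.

The constraints are consistent.

From the given relations:
  BJ = 3·EH = 3·13 = 39
  MB = EF = 4

Step 1: From HJ = 5, JC = 5, and ∠HJC = 30°, by the law of cosines:
  HC² = HJ² + JC² - 2·HJ·JC·cos(30°) = 25 + 25 - 43.3 = 6.699
  HC ≈ 2.59

Step 2: From JE = 12, EF = 4, and ∠JEF = 90°, by the law of cosines:
  JF² = JE² + EF² - 2·JE·EF·cos(90°) = 144 + 16 - 0 = 160
  JF = 4·√10

Step 3: From EJ = 12, JB = 39, and ∠EJB = 30°, by the law of cosines:
  EB² = EJ² + JB² - 2·EJ·JB·cos(30°) = 144 + 1521 - 810.6 = 854.4
  EB ≈ 29.23

Step 4: From HE = 13, HJ = 5, EJ = 12, by the inverse law of cosines:
  cos(∠EHJ) = (HE² + HJ² - EJ²) / (2·HE·HJ)
  ∠EHJ = 67.38°

Step 5: From JE = 12, JH = 5, EH = 13, by the inverse law of cosines:
  cos(∠EJH) = (JE² + JH² - EH²) / (2·JE·JH)
  ∠EJH = 90°

Step 6: From EH = 13, EJ = 12, HJ = 5, by the inverse law of cosines:
  cos(∠HEJ) = (EH² + EJ² - HJ²) / (2·EH·EJ)
  ∠HEJ = 22.62°

Step 7: From HC = 2.59, HJ = 5, CJ = 5, by the inverse law of cosines:
  cos(∠CHJ) = (HC² + HJ² - CJ²) / (2·HC·HJ)
  ∠CHJ = 75°

Step 8: From JE = 12, JF = 4·√10, EF = 4, by the inverse law of cosines:
  cos(∠EJF) = (JE² + JF² - EF²) / (2·JE·JF)
  ∠EJF = 18.43°

Step 9: From CH = 2.59, CJ = 5, HJ = 5, by the inverse law of cosines:
  cos(∠HCJ) = (CH² + CJ² - HJ²) / (2·CH·CJ)
  ∠HCJ = 75°

Step 10: From EB = 29.23, EJ = 12, BJ = 39, by the inverse law of cosines:
  cos(∠BEJ) = (EB² + EJ² - BJ²) / (2·EB·EJ)
  ∠BEJ = 138.15°

Step 11: From BE = 29.23, BJ = 39, EJ = 12, by the inverse law of cosines:
  cos(∠EBJ) = (BE² + BJ² - EJ²) / (2·BE·BJ)
  ∠EBJ = 11.85°

Step 12: From FE = 4, FJ = 4·√10, EJ = 12, by the inverse law of cosines:
  cos(∠EFJ) = (FE² + FJ² - EJ²) / (2·FE·FJ)
  ∠EFJ = 71.57°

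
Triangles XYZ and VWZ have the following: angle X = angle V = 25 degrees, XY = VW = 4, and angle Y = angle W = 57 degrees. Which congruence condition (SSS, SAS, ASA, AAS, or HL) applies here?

Consider the given information: angle X = angle V = 25 degrees, XY = VW = 4, and angle Y = angle W = 57 degrees
This is not SSS or SAS: SSS requires all three pairs of sides, but we don't have that. SAS requires two sides and the included angle between them.
The correct criterion is ASA. Two pairs of corresponding angles and the included side are equal (Angle-Side-Angle).

ASA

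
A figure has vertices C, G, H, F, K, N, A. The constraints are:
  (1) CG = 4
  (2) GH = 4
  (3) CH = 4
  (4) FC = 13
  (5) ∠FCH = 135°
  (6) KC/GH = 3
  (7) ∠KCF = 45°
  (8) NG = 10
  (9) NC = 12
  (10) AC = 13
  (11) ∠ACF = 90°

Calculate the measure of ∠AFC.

Step 1: By the law of cosines on triangle FCA: FA² = 13² + 13² − 2·13·13·cos(90°) = 338, so FA = 13·√2.
Step 2: By the inverse law of cosines on triangle AFC: cos(∠AFC) = ((13·√2)² + 13² − 13²) / (2·13·√2·13) = 338/478 = 0.7071, so ∠AFC = 45°.

Therefore, the measure of angle ∠AFC = 45°.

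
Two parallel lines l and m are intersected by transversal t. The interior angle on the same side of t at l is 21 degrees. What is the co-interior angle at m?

Co-interior (same-side interior) angles are between the parallel lines on the same side of the transversal.
Unlike corresponding or alternate interior angles, they are supplementary rather than equal.
So the angle = 180 - 21 = 159 degrees.

159 degrees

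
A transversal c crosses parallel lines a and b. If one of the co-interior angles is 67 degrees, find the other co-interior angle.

Co-interior angles sum to 180: 180 - 67 = 113 degrees.

113 degrees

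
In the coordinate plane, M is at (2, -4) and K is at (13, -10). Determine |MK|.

d = sqrt((11)^2 + (-6)^2) = sqrt(157)

sqrt(157)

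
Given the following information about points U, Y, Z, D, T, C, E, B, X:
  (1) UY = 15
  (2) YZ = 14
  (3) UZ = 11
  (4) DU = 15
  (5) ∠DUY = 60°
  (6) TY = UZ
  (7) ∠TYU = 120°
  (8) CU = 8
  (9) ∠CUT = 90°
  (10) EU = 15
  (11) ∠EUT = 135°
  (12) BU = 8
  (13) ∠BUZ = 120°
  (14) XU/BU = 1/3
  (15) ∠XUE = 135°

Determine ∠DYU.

Step 1: By the law of cosines on triangle YUD: YD² = 15² + 15² − 2·15·15·cos(60°) = 225, so YD = 15.
Step 2: By the inverse law of cosines on triangle DYU: cos(∠DYU) = (15² + 15² − 15²) / (2·15·15) = 225/450 = 0.5, so ∠DYU = 60°.

Therefore, the measure of angle ∠DYU = 60°.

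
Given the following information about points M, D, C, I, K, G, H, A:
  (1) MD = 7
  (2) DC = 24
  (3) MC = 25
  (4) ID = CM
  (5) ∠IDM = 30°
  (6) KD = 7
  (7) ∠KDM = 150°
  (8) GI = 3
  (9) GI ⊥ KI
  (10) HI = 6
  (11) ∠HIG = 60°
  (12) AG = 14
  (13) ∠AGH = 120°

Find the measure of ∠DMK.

Step 1: By the law of cosines on triangle MDK: MK² = 7² + 7² − 2·7·7·cos(150°) = 182.87, so MK ≈ 13.52.
Step 2: By the inverse law of cosines on triangle DMK: cos(∠DMK) = (7² + 13.52² − 7²) / (2·7·13.52) = 182.87/189.32 = 0.9659, so ∠DMK = 15°.

Therefore, the measure of angle ∠DMK = 15°.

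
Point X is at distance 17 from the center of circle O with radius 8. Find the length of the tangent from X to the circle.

tangent = √(d² - r²) = √(17² - 8²) = √(289 - 64) = √225 = 15

15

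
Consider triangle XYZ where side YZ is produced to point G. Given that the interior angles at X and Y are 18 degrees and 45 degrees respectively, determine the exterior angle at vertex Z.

Exterior angle = 18 + 45 = 63 degrees (exterior angle theorem).

63 degrees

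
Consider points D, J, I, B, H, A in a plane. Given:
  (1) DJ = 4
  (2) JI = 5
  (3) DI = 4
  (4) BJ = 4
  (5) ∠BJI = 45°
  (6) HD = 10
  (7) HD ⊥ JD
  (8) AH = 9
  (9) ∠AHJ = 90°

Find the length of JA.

Step 1: By the law of cosines on triangle JDH: JH² = 4² + 10² − 2·4·10·cos(90°) = 116, so JH = 2·√29.
Step 2: By the law of cosines on triangle JHA: JA² = (2·√29)² + 9² − 2·2·√29·9·cos(90°) = 197, so JA = √197.

Therefore, the length of JA = √197.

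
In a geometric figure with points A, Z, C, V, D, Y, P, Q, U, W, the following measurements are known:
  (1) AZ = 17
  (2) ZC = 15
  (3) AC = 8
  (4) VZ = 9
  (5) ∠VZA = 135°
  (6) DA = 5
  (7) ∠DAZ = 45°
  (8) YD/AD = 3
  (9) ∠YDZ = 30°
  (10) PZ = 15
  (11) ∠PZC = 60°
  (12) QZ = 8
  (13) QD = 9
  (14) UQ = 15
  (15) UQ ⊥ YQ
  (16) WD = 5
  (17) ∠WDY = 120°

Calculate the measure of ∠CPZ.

Step 1: By the law of cosines on triangle PZC: PC² = 15² + 15² − 2·15·15·cos(60°) = 225, so PC = 15.
Step 2: By the inverse law of cosines on triangle CPZ: cos(∠CPZ) = (15² + 15² − 15²) / (2·15·15) = 225/450 = 0.5, so ∠CPZ = 60°.

Therefore, the measure of angle ∠CPZ = 60°.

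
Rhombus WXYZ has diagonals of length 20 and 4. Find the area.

The diagonals of a rhombus divide it into four right triangles.
Each triangle has legs 20/ 2 = 10 and 4/2 = 2, so each has area (1/2)*10*2 = 10.
Four such triangles give total area = (d1 * d2) / 2 = 40.

40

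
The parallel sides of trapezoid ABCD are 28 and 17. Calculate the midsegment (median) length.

midsegment = (28 + 17) / 2 = 45 / 2 = 45/2

45/2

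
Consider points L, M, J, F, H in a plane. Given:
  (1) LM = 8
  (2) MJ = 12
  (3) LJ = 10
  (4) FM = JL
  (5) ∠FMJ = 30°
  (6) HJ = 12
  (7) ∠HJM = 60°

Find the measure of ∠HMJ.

Step 1: By the law of cosines on triangle MJH: MH² = 12² + 12² − 2·12·12·cos(60°) = 144, so MH = 12.
Step 2: By the inverse law of cosines on triangle HMJ: cos(∠HMJ) = (12² + 12² − 12²) / (2·12·12) = 144/288 = 0.5, so ∠HMJ = 60°.

Therefore, the measure of angle ∠HMJ = 60°.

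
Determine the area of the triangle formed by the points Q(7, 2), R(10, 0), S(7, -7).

Shoelace: Area = (1/2)|7(0--7) + 10(-7-2) + 7(2-0)| = (1/2)(27) = 27/2

27/2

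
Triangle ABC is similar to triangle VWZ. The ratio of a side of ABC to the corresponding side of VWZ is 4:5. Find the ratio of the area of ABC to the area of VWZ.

The ratio of areas of similar triangles equals the square of the side ratio.
Side ratio = 4:5
Area ratio = (4/5)^2 = 16/25 = 16:25

16:25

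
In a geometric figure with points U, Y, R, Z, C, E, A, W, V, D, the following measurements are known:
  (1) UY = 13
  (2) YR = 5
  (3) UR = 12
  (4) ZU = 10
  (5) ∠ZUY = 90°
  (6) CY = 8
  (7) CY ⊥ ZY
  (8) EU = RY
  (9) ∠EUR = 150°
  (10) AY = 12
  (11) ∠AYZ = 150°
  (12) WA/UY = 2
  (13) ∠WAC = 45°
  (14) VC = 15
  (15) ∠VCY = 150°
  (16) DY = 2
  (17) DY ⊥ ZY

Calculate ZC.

Step 1: By the law of cosines on triangle ZUY: ZY² = 10² + 13² − 2·10·13·cos(90°) = 269, so ZY ≈ 16.4.
Step 2: By the law of cosines on triangle ZYC: ZC² = 16.4² + 8² − 2·16.4·8·cos(90°) = 333, so ZC = 3·√37.

Therefore, the length of ZC = 3·√37.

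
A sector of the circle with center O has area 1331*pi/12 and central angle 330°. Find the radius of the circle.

Sector area A = πr² × θ/360, so r² = 360A / (πθ).
r² = 360 × 1331*pi/12 / (π × 330)
r² = 121
r = 11

11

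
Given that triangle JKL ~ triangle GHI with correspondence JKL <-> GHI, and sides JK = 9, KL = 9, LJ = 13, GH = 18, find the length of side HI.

Similar triangles have proportional sides. Setting up the proportion:
GH / JK = HI / KL
18 / 9 = HI / 9
HI = 9 * 18 / 9 = 18.

18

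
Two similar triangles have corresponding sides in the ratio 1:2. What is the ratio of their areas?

The ratio of areas of similar triangles equals the square of the side ratio.
Side ratio = 1:2
Area ratio = (1/2)^2 = 1/4 = 1:4

1:4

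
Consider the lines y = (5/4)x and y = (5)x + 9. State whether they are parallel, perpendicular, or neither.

Slope of line 1: m1 = 5/4
Slope of line 2: m2 = 5
m1 != m2 and m1*m2 = 25/4 != -1. Neither.

Neither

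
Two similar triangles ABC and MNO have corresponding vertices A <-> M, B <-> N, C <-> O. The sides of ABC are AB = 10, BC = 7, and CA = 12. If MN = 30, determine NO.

k = 30/10 = 3. NO = 3 * 7 = 21.

21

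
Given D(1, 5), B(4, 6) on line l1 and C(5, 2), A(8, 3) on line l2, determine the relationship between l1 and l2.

Slope of line 1: m1 = (6 - 5)/(4 - 1) = 1/3 = 1/3
Slope of line 2: m2 = (3 - 2)/(8 - 5) = 1/3 = 1/3
m1 = m2, so the lines are parallel.

Parallel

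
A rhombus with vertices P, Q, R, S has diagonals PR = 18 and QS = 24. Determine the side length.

Half-diagonals are 9 and 12. side = sqrt(9^2 + 12^2) = sqrt(225) = 15

15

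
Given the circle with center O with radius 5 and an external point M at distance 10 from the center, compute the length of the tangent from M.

tangent = √(d² - r²) = √(10² - 5²) = √(100 - 25) = √75 = 5*sqrt(3)

5*sqrt(3)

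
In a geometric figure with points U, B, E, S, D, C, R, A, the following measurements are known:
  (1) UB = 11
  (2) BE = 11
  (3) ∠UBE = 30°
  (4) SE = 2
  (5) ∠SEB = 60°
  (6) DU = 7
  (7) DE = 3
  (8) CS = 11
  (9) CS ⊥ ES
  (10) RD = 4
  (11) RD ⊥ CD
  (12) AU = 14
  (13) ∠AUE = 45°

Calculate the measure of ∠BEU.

Step 1: By the law of cosines on triangle EBU: EU² = 11² + 11² − 2·11·11·cos(30°) = 32.42, so EU ≈ 5.69.
Step 2: By the inverse law of cosines on triangle BEU: cos(∠BEU) = (11² + 5.69² − 11²) / (2·11·5.69) = 32.42/125.27 = 0.2588, so ∠BEU = 75°.

Therefore, the measure of angle ∠BEU = 75°.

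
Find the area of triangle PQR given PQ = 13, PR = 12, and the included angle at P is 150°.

Area = (1/2) * PQ * PR * sin(P)
Area = (1/2) * 13 * 12 * sin(150°)
Area = (1/2) * 13 * 12 * 1/2
Area = 39

39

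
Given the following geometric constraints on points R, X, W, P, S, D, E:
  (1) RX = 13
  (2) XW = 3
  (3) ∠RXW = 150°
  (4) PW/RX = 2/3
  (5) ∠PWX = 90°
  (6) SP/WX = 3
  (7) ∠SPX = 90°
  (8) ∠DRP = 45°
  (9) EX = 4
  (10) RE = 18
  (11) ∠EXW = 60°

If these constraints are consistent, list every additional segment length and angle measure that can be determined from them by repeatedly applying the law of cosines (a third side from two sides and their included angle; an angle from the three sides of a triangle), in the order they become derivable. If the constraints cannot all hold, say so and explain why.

These constraints are not satisfiable: by the triangle inequality in triangle XRE, (1) RX = 13 and (9) EX = 4 force RE ≤ 13 + 4 = 17, but (10) says RE = 18. No planar figure meets all of them, so nothing further can be derived.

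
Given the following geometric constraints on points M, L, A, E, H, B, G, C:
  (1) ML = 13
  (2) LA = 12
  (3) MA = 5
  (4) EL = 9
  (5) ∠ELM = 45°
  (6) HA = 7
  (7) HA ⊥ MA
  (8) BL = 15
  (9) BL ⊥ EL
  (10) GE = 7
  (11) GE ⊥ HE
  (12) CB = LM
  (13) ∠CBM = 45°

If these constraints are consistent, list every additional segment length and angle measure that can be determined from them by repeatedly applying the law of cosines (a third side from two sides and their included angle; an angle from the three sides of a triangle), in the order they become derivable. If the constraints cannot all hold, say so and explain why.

The constraints are consistent. Derivable facts, in order:
After 1 step:
- EB = 3·√34
- ME ≈ 9.19
- MH = √74
- ∠ALM = 22.62°
- ∠AML = 67.38°
- ∠LAM = 90°
After 2 steps:
- ∠AHM = 35.54°
- ∠AMH = 54.46°
- ∠BEL = 59.04°
- ∠EBL = 30.96°
- ∠EML = 43.8°
- ∠LEM = 91.2°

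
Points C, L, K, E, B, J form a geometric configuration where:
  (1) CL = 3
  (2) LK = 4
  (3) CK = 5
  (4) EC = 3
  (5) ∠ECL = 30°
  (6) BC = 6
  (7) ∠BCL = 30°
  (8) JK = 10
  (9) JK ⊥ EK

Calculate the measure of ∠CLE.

Step 1: By the law of cosines on triangle LCE: LE² = 3² + 3² − 2·3·3·cos(30°) = 2.41, so LE ≈ 1.55.
Step 2: By the inverse law of cosines on triangle CLE: cos(∠CLE) = (3² + 1.55² − 3²) / (2·3·1.55) = 2.41/9.32 = 0.2588, so ∠CLE = 75°.

Therefore, the measure of angle ∠CLE = 75°.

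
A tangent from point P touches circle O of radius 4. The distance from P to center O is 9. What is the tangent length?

Let T be the point of tangency. Then OT ⊥ PT (radius ⊥ tangent).
In right triangle OTP: OP² = OT² + PT²
9² = 4² + PT²
PT² = 65, PT = sqrt(65)

sqrt(65)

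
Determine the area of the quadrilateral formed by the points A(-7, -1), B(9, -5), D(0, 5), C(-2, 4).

Using the Shoelace formula for a quadrilateral (vertices in order):
Area = (1/2)|sum of (x_i * y_(i+1) - x_(i+1) * y_i)|
Terms: (-7*-5 - 9*-1) = 44, (9*5 - 0*-5) = 45, (0*4 - -2*5) = 10, (-2*-1 - -7*4) = 30
Sum = 129
Area = (1/2)(129) = 129/2

129/2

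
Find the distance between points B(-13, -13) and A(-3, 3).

d = sqrt((-3 - -13)^2 + (3 - -13)^2)
d = sqrt(10^2 + 16^2)
d = sqrt(100 + 256)
d = sqrt(356) = 2*sqrt(89)

2*sqrt(89)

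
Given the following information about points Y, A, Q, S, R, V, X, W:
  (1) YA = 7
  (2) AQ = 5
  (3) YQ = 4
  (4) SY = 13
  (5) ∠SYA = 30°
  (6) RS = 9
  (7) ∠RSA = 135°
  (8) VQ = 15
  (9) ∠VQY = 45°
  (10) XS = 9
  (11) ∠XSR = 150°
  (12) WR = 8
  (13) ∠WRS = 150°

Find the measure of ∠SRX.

Step 1: By the law of cosines on triangle RSX: RX² = 9² + 9² − 2·9·9·cos(150°) = 302.3, so RX ≈ 17.39.
Step 2: By the inverse law of cosines on triangle SRX: cos(∠SRX) = (9² + 17.39² − 9²) / (2·9·17.39) = 302.3/312.96 = 0.9659, so ∠SRX = 15°.

Therefore, the measure of angle ∠SRX = 15°.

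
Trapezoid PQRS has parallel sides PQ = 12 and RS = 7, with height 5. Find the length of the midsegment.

The midsegment (median) of a trapezoid connects the midpoints of the non-parallel sides.
Its length is the average of the two bases: (12 + 7) / 2 = 19/2.

19/2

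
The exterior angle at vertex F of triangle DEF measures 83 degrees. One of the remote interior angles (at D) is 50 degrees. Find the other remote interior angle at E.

The exterior angle theorem states that an exterior angle equals the sum of the two non-adjacent interior angles.
So 83 = 50 + angle E, which gives angle E = 83 - 50 = 33 degrees.

33 degrees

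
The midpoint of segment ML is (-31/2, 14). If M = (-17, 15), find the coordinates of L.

Using the midpoint formula: M = ((x1 + x2)/2, (y1 + y2)/2)
We know M = (-31/2, 14) and M = (-17, 15)
For x: -31/2 = (-17 + x2)/2, so x2 = 2*-31/2 - -17 = -14
For y: 14 = (15 + y2)/2, so y2 = 2*14 - 15 = 13
L = (-14, 13)

(-14, 13)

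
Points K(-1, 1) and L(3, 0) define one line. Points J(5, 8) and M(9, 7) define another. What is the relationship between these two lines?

Slope of line 1: m1 = (0 - 1)/(3 - -1) = -1/4 = -1/4
Slope of line 2: m2 = (7 - 8)/(9 - 5) = -1/4 = -1/4
Since m1 = m2 = -1/4, the lines are parallel.

Parallel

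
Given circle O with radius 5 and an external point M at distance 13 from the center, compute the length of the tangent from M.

The tangent, radius, and line from the external point to the center form a right triangle.
The right angle is where the tangent meets the radius.
By the Pythagorean theorem: tangent² + 5² = 13²
tangent² = 169 - 25 = 144
tangent = 12

12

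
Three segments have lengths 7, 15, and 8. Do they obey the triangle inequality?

Check the triangle inequality: 7 + 8 = 15 ≤ 15.
Since the sum of two sides does not exceed the third, no triangle can be formed.

No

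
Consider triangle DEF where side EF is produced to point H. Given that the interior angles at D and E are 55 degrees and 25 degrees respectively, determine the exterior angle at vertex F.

By the exterior angle theorem, an exterior angle of a triangle equals the sum of the two remote interior angles.
Exterior angle = angle D + angle E
Exterior angle = 55 + 25 = 80 degrees

80 degrees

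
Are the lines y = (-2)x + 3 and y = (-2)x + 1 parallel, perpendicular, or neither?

Slope of line 1: m1 = -2
Slope of line 2: m2 = -2
Two lines are parallel if and only if they have equal slopes (or both are vertical).
Here m1 = m2 = -2, confirming the lines are parallel.

Parallel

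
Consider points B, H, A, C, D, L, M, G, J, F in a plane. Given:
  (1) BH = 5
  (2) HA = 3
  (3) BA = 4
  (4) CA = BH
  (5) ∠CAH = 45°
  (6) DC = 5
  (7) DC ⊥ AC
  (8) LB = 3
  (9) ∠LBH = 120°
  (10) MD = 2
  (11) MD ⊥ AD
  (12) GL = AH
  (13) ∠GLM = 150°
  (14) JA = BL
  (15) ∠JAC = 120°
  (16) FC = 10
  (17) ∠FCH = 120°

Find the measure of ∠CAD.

From the given relations: CA = BH = 5.
Step 1: By the law of cosines on triangle ACD: AD² = 5² + 5² − 2·5·5·cos(90°) = 50, so AD = 5·√2.
Step 2: By the inverse law of cosines on triangle CAD: cos(∠CAD) = (5² + (5·√2)² − 5²) / (2·5·5·√2) = 50/70.71 = 0.7071, so ∠CAD = 45°.

Therefore, the measure of angle ∠CAD = 45°.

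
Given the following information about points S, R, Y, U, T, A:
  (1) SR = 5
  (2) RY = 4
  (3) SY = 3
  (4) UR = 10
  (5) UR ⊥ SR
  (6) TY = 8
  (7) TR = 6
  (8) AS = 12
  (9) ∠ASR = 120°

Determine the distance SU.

Step 1: By the law of cosines on triangle SRU: SU² = 5² + 10² − 2·5·10·cos(90°) = 125, so SU = 5·√5.

Therefore, the length of SU = 5·√5.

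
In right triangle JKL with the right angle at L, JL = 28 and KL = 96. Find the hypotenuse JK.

JK = sqrt(28^2 + 96^2) = sqrt(10000) = 100

100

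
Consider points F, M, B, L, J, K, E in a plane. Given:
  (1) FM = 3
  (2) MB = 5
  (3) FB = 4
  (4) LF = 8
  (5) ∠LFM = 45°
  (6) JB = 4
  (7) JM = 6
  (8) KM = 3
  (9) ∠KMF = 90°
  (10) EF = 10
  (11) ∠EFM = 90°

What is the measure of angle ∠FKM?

Step 1: By the law of cosines on triangle KMF: KF² = 3² + 3² − 2·3·3·cos(90°) = 18, so KF = 3·√2.
Step 2: By the inverse law of cosines on triangle FKM: cos(∠FKM) = ((3·√2)² + 3² − 3²) / (2·3·√2·3) = 18/25.46 = 0.7071, so ∠FKM = 45°.

Therefore, the measure of angle ∠FKM = 45°.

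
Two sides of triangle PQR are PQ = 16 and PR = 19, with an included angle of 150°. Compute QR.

When two sides and the included angle are known, the law of cosines gives the third side.
c^2 = a^2 + b^2 - 2ab cos(C) generalizes the Pythagorean theorem to non-right triangles.
Here: QR^2 = 256 + 361 - 608*(-sqrt(3)/2) = 304*sqrt(3) + 617
QR = sqrt(304*sqrt(3) + 617)

sqrt(304*sqrt(3) + 617)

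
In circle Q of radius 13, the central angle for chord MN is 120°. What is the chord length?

Chord length = 2r sin(θ/2)
= 2 × 13 × sin(120°/2)
= 2 × 13 × sin(60°)
= 13*sqrt(3)

13*sqrt(3)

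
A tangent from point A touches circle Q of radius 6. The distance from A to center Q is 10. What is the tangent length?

tangent = √(d² - r²) = √(10² - 6²) = √(100 - 36) = √64 = 8

8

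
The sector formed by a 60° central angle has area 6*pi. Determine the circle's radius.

The sector covers 60°/360° = 1/6 of the full circle.
Full circle area = 6*pi / 1/6 = 36*pi.
Since full area = πr², we get r² = 36*pi/π = 36, so r = 6.

6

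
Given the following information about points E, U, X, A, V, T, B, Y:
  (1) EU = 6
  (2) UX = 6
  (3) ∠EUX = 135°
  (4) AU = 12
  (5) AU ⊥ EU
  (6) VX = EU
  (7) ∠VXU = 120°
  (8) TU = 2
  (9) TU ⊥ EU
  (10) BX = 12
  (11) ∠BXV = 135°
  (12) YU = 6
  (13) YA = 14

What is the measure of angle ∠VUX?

From the given relations: VX = EU = 6.
Step 1: By the law of cosines on triangle UXV: UV² = 6² + 6² − 2·6·6·cos(120°) = 108, so UV = 6·√3.
Step 2: By the inverse law of cosines on triangle VUX: cos(∠VUX) = ((6·√3)² + 6² − 6²) / (2·6·√3·6) = 108/124.71 = 0.866, so ∠VUX = 30°.

Therefore, the measure of angle ∠VUX = 30°.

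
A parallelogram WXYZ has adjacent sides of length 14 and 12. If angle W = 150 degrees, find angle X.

In a parallelogram, consecutive angles are supplementary (sum to 180°).
angle X = 180 - angle W
angle X = 180 - 150
angle X = 30 degrees

30 degrees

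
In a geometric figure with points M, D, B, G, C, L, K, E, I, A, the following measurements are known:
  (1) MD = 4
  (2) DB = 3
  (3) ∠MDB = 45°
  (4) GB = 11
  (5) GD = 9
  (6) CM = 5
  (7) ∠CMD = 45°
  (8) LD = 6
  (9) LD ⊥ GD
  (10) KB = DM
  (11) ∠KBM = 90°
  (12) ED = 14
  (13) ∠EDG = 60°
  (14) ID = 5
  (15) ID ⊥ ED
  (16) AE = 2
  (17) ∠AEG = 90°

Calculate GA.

Step 1: By the law of cosines on triangle EDG: EG² = 14² + 9² − 2·14·9·cos(60°) = 151, so EG = √151.
Step 2: By the law of cosines on triangle GEA: GA² = √151² + 2² − 2·√151·2·cos(90°) = 155, so GA = √155.

Therefore, the length of GA = √155.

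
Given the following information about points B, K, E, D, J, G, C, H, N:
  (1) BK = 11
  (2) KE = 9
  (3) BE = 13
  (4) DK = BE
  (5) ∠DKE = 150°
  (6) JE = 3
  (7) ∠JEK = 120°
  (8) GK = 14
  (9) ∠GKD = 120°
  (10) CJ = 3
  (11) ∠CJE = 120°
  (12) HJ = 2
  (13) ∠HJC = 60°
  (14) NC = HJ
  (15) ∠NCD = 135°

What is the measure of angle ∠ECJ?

Step 1: By the law of cosines on triangle CJE: CE² = 3² + 3² − 2·3·3·cos(120°) = 27, so CE = 3·√3.
Step 2: By the inverse law of cosines on triangle ECJ: cos(∠ECJ) = ((3·√3)² + 3² − 3²) / (2·3·√3·3) = 27/31.18 = 0.866, so ∠ECJ = 30°.

Therefore, the measure of angle ∠ECJ = 30°.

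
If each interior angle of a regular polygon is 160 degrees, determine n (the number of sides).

Each interior angle of a regular n-gon is (n - 2) * 180 / n.
Setting this equal to 160:
(n - 2) * 180 / n = 160
Each exterior angle = 180 - 160 = 20 degrees.
Since exterior angles sum to 360: n = 360 / 20 = 18.

18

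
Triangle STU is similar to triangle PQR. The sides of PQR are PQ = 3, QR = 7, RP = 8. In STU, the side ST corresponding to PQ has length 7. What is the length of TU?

Since the triangles are similar, the ratio of corresponding sides is constant.
Scale factor k = ST / PQ = 7 / 3 = 7/3
TU = k * QR = 7/3 * 7 = 49/3

49/3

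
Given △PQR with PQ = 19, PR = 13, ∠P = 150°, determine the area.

Area = (1/2) * PQ * PR * sin(P)
Area = (1/2) * 19 * 13 * sin(150°)
Area = (1/2) * 19 * 13 * 1/2
Area = 247/4

247/4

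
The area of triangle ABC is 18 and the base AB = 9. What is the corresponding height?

Area = (1/2) * base * height
height = 2 * Area / base
height = 2 * 18 / 9
height = 36 / 9
height = 4

4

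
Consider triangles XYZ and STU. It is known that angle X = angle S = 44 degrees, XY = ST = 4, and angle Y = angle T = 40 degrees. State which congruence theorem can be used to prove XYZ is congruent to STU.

The given information provides:
angle X = angle S = 44 degrees, XY = ST = 4, and angle Y = angle T = 40 degrees
This matches the ASA congruence theorem.
Two pairs of corresponding angles and the included side are equal (Angle-Side-Angle).

ASA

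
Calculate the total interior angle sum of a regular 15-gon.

The sum of interior angles of an n-sided polygon is (n - 2) * 180.
For n = 15: (15 - 2) * 180 = 13 * 180 = 2340 degrees.

2340 degrees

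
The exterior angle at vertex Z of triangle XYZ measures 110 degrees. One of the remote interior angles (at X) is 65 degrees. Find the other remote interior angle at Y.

angle Y = 110 - 65 = 45 degrees (exterior angle theorem).

45 degrees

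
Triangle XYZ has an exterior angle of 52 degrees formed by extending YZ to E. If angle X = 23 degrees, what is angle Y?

By the exterior angle theorem: exterior angle = sum of remote interior angles.
52 = 23 + angle Y
angle Y = 52 - 23 = 29 degrees

29 degrees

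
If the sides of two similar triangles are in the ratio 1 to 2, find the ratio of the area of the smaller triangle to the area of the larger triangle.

Area ratio = (side ratio)^2 = (1/2)^2 = 1:4.

1:4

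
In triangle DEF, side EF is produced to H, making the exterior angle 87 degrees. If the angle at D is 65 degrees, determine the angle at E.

By the exterior angle theorem: exterior angle = sum of remote interior angles.
87 = 65 + angle E
angle E = 87 - 65 = 22 degrees

22 degrees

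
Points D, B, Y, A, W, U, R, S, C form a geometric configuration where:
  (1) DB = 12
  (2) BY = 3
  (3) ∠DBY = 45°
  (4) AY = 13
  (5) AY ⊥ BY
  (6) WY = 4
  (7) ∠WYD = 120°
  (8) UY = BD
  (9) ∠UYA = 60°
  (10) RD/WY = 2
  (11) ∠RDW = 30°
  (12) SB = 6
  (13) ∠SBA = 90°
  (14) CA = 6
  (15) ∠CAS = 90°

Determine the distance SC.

Step 1: By the law of cosines on triangle BYA: BA² = 3² + 13² − 2·3·13·cos(90°) = 178, so BA = √178.
Step 2: By the law of cosines on triangle SBA: SA² = 6² + √178² − 2·6·√178·cos(90°) = 214, so SA ≈ 14.63.
Step 3: By the law of cosines on triangle SAC: SC² = 14.63² + 6² − 2·14.63·6·cos(90°) = 250, so SC = 5·√10.

Therefore, the length of SC = 5·√10.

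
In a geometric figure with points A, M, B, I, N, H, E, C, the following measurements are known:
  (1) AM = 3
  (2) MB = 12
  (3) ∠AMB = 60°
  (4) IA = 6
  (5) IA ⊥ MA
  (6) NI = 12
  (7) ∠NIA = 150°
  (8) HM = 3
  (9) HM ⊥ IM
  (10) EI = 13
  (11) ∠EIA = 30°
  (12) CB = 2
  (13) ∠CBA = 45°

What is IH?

Step 1: By the law of cosines on triangle IAM: IM² = 6² + 3² − 2·6·3·cos(90°) = 45, so IM = 3·√5.
Step 2: By the law of cosines on triangle IMH: IH² = (3·√5)² + 3² − 2·3·√5·3·cos(90°) = 54, so IH = 3·√6.

Therefore, the length of IH = 3·√6.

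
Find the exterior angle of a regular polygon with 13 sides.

Each exterior angle of a regular n-gon is 360 / n.
For n = 13: 360 / 13 = 360/13 degrees.

360/13 degrees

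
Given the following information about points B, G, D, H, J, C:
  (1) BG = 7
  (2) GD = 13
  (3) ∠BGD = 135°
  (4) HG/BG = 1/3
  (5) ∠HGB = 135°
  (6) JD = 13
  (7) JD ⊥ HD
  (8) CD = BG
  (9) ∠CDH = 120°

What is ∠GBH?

From the given relations: HG = 1/3·BG = 1/3·7 ≈ 2.33.
Step 1: By the law of cosines on triangle BGH: BH² = 7² + 2.33² − 2·7·2.33·cos(135°) = 77.54, so BH ≈ 8.81.
Step 2: By the inverse law of cosines on triangle GBH: cos(∠GBH) = (7² + 8.81² − 2.33²) / (2·7·8.81) = 121.1/123.28 = 0.9823, so ∠GBH = 10.8°.

Therefore, the measure of angle ∠GBH = 10.8°.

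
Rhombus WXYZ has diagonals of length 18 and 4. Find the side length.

In a rhombus, the diagonals bisect each other perpendicularly, creating four congruent right triangles.
Each triangle has legs 9 (half of 18) and 2 (half of 4).
The hypotenuse of each right triangle is a side of the rhombus:
side = sqrt(9^2 + 2^2) = sqrt(85)

sqrt(85)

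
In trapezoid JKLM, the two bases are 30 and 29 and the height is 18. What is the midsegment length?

midsegment = (30 + 29) / 2 = 59 / 2 = 59/2

59/2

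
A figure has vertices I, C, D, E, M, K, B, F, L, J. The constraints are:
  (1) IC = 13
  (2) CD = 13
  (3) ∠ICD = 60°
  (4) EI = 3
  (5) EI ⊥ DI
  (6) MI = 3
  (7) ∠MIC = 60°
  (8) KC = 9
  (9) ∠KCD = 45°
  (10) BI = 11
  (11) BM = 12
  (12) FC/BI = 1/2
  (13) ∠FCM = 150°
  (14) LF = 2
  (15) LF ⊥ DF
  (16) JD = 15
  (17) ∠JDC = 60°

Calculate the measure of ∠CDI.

Step 1: By the law of cosines on triangle DCI: DI² = 13² + 13² − 2·13·13·cos(60°) = 169, so DI = 13.
Step 2: By the inverse law of cosines on triangle CDI: cos(∠CDI) = (13² + 13² − 13²) / (2·13·13) = 169/338 = 0.5, so ∠CDI = 60°.

Therefore, the measure of angle ∠CDI = 60°.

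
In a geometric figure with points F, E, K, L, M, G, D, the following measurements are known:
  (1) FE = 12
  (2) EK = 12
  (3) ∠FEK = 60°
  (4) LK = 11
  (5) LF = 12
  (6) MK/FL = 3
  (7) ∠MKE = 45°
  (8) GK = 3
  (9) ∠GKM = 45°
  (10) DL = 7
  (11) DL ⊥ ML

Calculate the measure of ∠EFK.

Step 1: By the law of cosines on triangle FEK: FK² = 12² + 12² − 2·12·12·cos(60°) = 144, so FK = 12.
Step 2: By the inverse law of cosines on triangle EFK: cos(∠EFK) = (12² + 12² − 12²) / (2·12·12) = 144/288 = 0.5, so ∠EFK = 60°.

Therefore, the measure of angle ∠EFK = 60°.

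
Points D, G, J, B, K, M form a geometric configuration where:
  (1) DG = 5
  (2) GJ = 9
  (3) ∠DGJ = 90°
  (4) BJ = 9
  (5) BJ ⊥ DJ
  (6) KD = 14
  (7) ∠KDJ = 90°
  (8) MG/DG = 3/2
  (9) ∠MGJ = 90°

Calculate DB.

Step 1: By the law of cosines on triangle JGD: JD² = 9² + 5² − 2·9·5·cos(90°) = 106, so JD = √106.
Step 2: By the law of cosines on triangle DJB: DB² = √106² + 9² − 2·√106·9·cos(90°) = 187, so DB = √187.

Therefore, the length of DB = √187.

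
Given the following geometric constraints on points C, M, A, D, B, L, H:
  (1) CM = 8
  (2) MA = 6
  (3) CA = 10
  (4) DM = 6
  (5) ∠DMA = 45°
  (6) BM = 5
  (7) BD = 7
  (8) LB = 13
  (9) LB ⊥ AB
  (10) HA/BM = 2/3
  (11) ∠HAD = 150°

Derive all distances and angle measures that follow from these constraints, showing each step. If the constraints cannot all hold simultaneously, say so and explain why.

The constraints are consistent.

From the given relations:
  HA = 2/3·BM = 2/3·5 ≈ 3.33

Step 1: From AM = 6, MD = 6, and ∠AMD = 45°, by the law of cosines:
  AD² = AM² + MD² - 2·AM·MD·cos(45°) = 36 + 36 - 50.91 = 21.09
  AD ≈ 4.59

Step 2: From CA = 10, CM = 8, AM = 6, by the inverse law of cosines:
  cos(∠ACM) = (CA² + CM² - AM²) / (2·CA·CM)
  ∠ACM = 36.87°

Step 3: From MA = 6, MC = 8, AC = 10, by the inverse law of cosines:
  cos(∠AMC) = (MA² + MC² - AC²) / (2·MA·MC)
  ∠AMC = 90°

Step 4: From MB = 5, MD = 6, BD = 7, by the inverse law of cosines:
  cos(∠BMD) = (MB² + MD² - BD²) / (2·MB·MD)
  ∠BMD = 78.46°

Step 5: From AC = 10, AM = 6, CM = 8, by the inverse law of cosines:
  cos(∠CAM) = (AC² + AM² - CM²) / (2·AC·AM)
  ∠CAM = 53.13°

Step 6: From DB = 7, DM = 6, BM = 5, by the inverse law of cosines:
  cos(∠BDM) = (DB² + DM² - BM²) / (2·DB·DM)
  ∠BDM = 44.42°

Step 7: From BD = 7, BM = 5, DM = 6, by the inverse law of cosines:
  cos(∠DBM) = (BD² + BM² - DM²) / (2·BD·BM)
  ∠DBM = 57.12°

Step 8: From DA = 4.59, AH = 3.33, and ∠DAH = 150°, by the law of cosines:
  DH² = DA² + AH² - 2·DA·AH·cos(150°) = 21.09 + 11.11 + 26.51 = 58.71
  DH ≈ 7.66

Step 9: From AD = 4.59, AM = 6, DM = 6, by the inverse law of cosines:
  cos(∠DAM) = (AD² + AM² - DM²) / (2·AD·AM)
  ∠DAM = 67.5°

Step 10: From DA = 4.59, DM = 6, AM = 6, by the inverse law of cosines:
  cos(∠ADM) = (DA² + DM² - AM²) / (2·DA·DM)
  ∠ADM = 67.5°

Step 11: From DA = 4.59, DH = 7.66, AH = 3.33, by the inverse law of cosines:
  cos(∠ADH) = (DA² + DH² - AH²) / (2·DA·DH)
  ∠ADH = 12.56°

Step 12: From HA = 3.33, HD = 7.66, AD = 4.59, by the inverse law of cosines:
  cos(∠AHD) = (HA² + HD² - AD²) / (2·HA·HD)
  ∠AHD = 17.44°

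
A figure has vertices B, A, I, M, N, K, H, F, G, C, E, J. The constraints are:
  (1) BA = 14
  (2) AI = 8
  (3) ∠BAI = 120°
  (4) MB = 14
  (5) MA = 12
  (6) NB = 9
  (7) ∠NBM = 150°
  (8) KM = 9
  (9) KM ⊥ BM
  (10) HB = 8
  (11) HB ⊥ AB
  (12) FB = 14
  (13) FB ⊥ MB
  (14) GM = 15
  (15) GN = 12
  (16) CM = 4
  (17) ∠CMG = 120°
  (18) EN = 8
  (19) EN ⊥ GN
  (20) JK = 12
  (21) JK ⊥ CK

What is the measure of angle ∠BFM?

Step 1: By the law of cosines on triangle FBM: FM² = 14² + 14² − 2·14·14·cos(90°) = 392, so FM = 14·√2.
Step 2: By the inverse law of cosines on triangle BFM: cos(∠BFM) = (14² + (14·√2)² − 14²) / (2·14·14·√2) = 392/554.37 = 0.7071, so ∠BFM = 45°.

Therefore, the measure of angle ∠BFM = 45°.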